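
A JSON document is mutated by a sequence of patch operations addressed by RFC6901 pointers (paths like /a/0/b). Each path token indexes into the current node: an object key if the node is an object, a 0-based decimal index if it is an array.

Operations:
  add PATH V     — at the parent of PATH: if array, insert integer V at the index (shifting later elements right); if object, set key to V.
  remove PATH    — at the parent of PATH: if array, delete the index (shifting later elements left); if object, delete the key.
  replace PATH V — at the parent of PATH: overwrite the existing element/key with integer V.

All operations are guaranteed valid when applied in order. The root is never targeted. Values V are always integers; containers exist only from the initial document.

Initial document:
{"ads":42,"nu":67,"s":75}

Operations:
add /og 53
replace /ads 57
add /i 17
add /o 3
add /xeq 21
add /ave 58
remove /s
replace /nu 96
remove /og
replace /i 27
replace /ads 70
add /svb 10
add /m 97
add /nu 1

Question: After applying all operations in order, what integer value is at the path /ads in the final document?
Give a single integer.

After op 1 (add /og 53): {"ads":42,"nu":67,"og":53,"s":75}
After op 2 (replace /ads 57): {"ads":57,"nu":67,"og":53,"s":75}
After op 3 (add /i 17): {"ads":57,"i":17,"nu":67,"og":53,"s":75}
After op 4 (add /o 3): {"ads":57,"i":17,"nu":67,"o":3,"og":53,"s":75}
After op 5 (add /xeq 21): {"ads":57,"i":17,"nu":67,"o":3,"og":53,"s":75,"xeq":21}
After op 6 (add /ave 58): {"ads":57,"ave":58,"i":17,"nu":67,"o":3,"og":53,"s":75,"xeq":21}
After op 7 (remove /s): {"ads":57,"ave":58,"i":17,"nu":67,"o":3,"og":53,"xeq":21}
After op 8 (replace /nu 96): {"ads":57,"ave":58,"i":17,"nu":96,"o":3,"og":53,"xeq":21}
After op 9 (remove /og): {"ads":57,"ave":58,"i":17,"nu":96,"o":3,"xeq":21}
After op 10 (replace /i 27): {"ads":57,"ave":58,"i":27,"nu":96,"o":3,"xeq":21}
After op 11 (replace /ads 70): {"ads":70,"ave":58,"i":27,"nu":96,"o":3,"xeq":21}
After op 12 (add /svb 10): {"ads":70,"ave":58,"i":27,"nu":96,"o":3,"svb":10,"xeq":21}
After op 13 (add /m 97): {"ads":70,"ave":58,"i":27,"m":97,"nu":96,"o":3,"svb":10,"xeq":21}
After op 14 (add /nu 1): {"ads":70,"ave":58,"i":27,"m":97,"nu":1,"o":3,"svb":10,"xeq":21}
Value at /ads: 70

Answer: 70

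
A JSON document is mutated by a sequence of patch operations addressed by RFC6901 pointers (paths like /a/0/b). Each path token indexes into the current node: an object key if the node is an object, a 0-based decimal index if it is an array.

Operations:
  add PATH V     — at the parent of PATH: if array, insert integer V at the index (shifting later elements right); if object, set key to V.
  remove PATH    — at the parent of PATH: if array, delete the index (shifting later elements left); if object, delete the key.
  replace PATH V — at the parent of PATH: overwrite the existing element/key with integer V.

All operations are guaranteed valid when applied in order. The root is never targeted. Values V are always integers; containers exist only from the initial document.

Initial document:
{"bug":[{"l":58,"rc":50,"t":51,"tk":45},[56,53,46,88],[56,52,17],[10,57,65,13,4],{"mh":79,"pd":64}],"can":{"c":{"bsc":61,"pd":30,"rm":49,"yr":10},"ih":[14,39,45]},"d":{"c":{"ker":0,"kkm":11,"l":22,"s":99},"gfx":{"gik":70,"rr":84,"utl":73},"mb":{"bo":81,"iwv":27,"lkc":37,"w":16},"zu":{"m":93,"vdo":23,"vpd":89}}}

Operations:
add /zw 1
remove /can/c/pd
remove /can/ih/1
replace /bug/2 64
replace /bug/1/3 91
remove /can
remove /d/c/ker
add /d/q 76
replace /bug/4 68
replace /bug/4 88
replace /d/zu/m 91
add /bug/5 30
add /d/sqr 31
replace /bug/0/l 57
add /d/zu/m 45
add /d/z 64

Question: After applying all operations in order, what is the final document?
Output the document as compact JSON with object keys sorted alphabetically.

After op 1 (add /zw 1): {"bug":[{"l":58,"rc":50,"t":51,"tk":45},[56,53,46,88],[56,52,17],[10,57,65,13,4],{"mh":79,"pd":64}],"can":{"c":{"bsc":61,"pd":30,"rm":49,"yr":10},"ih":[14,39,45]},"d":{"c":{"ker":0,"kkm":11,"l":22,"s":99},"gfx":{"gik":70,"rr":84,"utl":73},"mb":{"bo":81,"iwv":27,"lkc":37,"w":16},"zu":{"m":93,"vdo":23,"vpd":89}},"zw":1}
After op 2 (remove /can/c/pd): {"bug":[{"l":58,"rc":50,"t":51,"tk":45},[56,53,46,88],[56,52,17],[10,57,65,13,4],{"mh":79,"pd":64}],"can":{"c":{"bsc":61,"rm":49,"yr":10},"ih":[14,39,45]},"d":{"c":{"ker":0,"kkm":11,"l":22,"s":99},"gfx":{"gik":70,"rr":84,"utl":73},"mb":{"bo":81,"iwv":27,"lkc":37,"w":16},"zu":{"m":93,"vdo":23,"vpd":89}},"zw":1}
After op 3 (remove /can/ih/1): {"bug":[{"l":58,"rc":50,"t":51,"tk":45},[56,53,46,88],[56,52,17],[10,57,65,13,4],{"mh":79,"pd":64}],"can":{"c":{"bsc":61,"rm":49,"yr":10},"ih":[14,45]},"d":{"c":{"ker":0,"kkm":11,"l":22,"s":99},"gfx":{"gik":70,"rr":84,"utl":73},"mb":{"bo":81,"iwv":27,"lkc":37,"w":16},"zu":{"m":93,"vdo":23,"vpd":89}},"zw":1}
After op 4 (replace /bug/2 64): {"bug":[{"l":58,"rc":50,"t":51,"tk":45},[56,53,46,88],64,[10,57,65,13,4],{"mh":79,"pd":64}],"can":{"c":{"bsc":61,"rm":49,"yr":10},"ih":[14,45]},"d":{"c":{"ker":0,"kkm":11,"l":22,"s":99},"gfx":{"gik":70,"rr":84,"utl":73},"mb":{"bo":81,"iwv":27,"lkc":37,"w":16},"zu":{"m":93,"vdo":23,"vpd":89}},"zw":1}
After op 5 (replace /bug/1/3 91): {"bug":[{"l":58,"rc":50,"t":51,"tk":45},[56,53,46,91],64,[10,57,65,13,4],{"mh":79,"pd":64}],"can":{"c":{"bsc":61,"rm":49,"yr":10},"ih":[14,45]},"d":{"c":{"ker":0,"kkm":11,"l":22,"s":99},"gfx":{"gik":70,"rr":84,"utl":73},"mb":{"bo":81,"iwv":27,"lkc":37,"w":16},"zu":{"m":93,"vdo":23,"vpd":89}},"zw":1}
After op 6 (remove /can): {"bug":[{"l":58,"rc":50,"t":51,"tk":45},[56,53,46,91],64,[10,57,65,13,4],{"mh":79,"pd":64}],"d":{"c":{"ker":0,"kkm":11,"l":22,"s":99},"gfx":{"gik":70,"rr":84,"utl":73},"mb":{"bo":81,"iwv":27,"lkc":37,"w":16},"zu":{"m":93,"vdo":23,"vpd":89}},"zw":1}
After op 7 (remove /d/c/ker): {"bug":[{"l":58,"rc":50,"t":51,"tk":45},[56,53,46,91],64,[10,57,65,13,4],{"mh":79,"pd":64}],"d":{"c":{"kkm":11,"l":22,"s":99},"gfx":{"gik":70,"rr":84,"utl":73},"mb":{"bo":81,"iwv":27,"lkc":37,"w":16},"zu":{"m":93,"vdo":23,"vpd":89}},"zw":1}
After op 8 (add /d/q 76): {"bug":[{"l":58,"rc":50,"t":51,"tk":45},[56,53,46,91],64,[10,57,65,13,4],{"mh":79,"pd":64}],"d":{"c":{"kkm":11,"l":22,"s":99},"gfx":{"gik":70,"rr":84,"utl":73},"mb":{"bo":81,"iwv":27,"lkc":37,"w":16},"q":76,"zu":{"m":93,"vdo":23,"vpd":89}},"zw":1}
After op 9 (replace /bug/4 68): {"bug":[{"l":58,"rc":50,"t":51,"tk":45},[56,53,46,91],64,[10,57,65,13,4],68],"d":{"c":{"kkm":11,"l":22,"s":99},"gfx":{"gik":70,"rr":84,"utl":73},"mb":{"bo":81,"iwv":27,"lkc":37,"w":16},"q":76,"zu":{"m":93,"vdo":23,"vpd":89}},"zw":1}
After op 10 (replace /bug/4 88): {"bug":[{"l":58,"rc":50,"t":51,"tk":45},[56,53,46,91],64,[10,57,65,13,4],88],"d":{"c":{"kkm":11,"l":22,"s":99},"gfx":{"gik":70,"rr":84,"utl":73},"mb":{"bo":81,"iwv":27,"lkc":37,"w":16},"q":76,"zu":{"m":93,"vdo":23,"vpd":89}},"zw":1}
After op 11 (replace /d/zu/m 91): {"bug":[{"l":58,"rc":50,"t":51,"tk":45},[56,53,46,91],64,[10,57,65,13,4],88],"d":{"c":{"kkm":11,"l":22,"s":99},"gfx":{"gik":70,"rr":84,"utl":73},"mb":{"bo":81,"iwv":27,"lkc":37,"w":16},"q":76,"zu":{"m":91,"vdo":23,"vpd":89}},"zw":1}
After op 12 (add /bug/5 30): {"bug":[{"l":58,"rc":50,"t":51,"tk":45},[56,53,46,91],64,[10,57,65,13,4],88,30],"d":{"c":{"kkm":11,"l":22,"s":99},"gfx":{"gik":70,"rr":84,"utl":73},"mb":{"bo":81,"iwv":27,"lkc":37,"w":16},"q":76,"zu":{"m":91,"vdo":23,"vpd":89}},"zw":1}
After op 13 (add /d/sqr 31): {"bug":[{"l":58,"rc":50,"t":51,"tk":45},[56,53,46,91],64,[10,57,65,13,4],88,30],"d":{"c":{"kkm":11,"l":22,"s":99},"gfx":{"gik":70,"rr":84,"utl":73},"mb":{"bo":81,"iwv":27,"lkc":37,"w":16},"q":76,"sqr":31,"zu":{"m":91,"vdo":23,"vpd":89}},"zw":1}
After op 14 (replace /bug/0/l 57): {"bug":[{"l":57,"rc":50,"t":51,"tk":45},[56,53,46,91],64,[10,57,65,13,4],88,30],"d":{"c":{"kkm":11,"l":22,"s":99},"gfx":{"gik":70,"rr":84,"utl":73},"mb":{"bo":81,"iwv":27,"lkc":37,"w":16},"q":76,"sqr":31,"zu":{"m":91,"vdo":23,"vpd":89}},"zw":1}
After op 15 (add /d/zu/m 45): {"bug":[{"l":57,"rc":50,"t":51,"tk":45},[56,53,46,91],64,[10,57,65,13,4],88,30],"d":{"c":{"kkm":11,"l":22,"s":99},"gfx":{"gik":70,"rr":84,"utl":73},"mb":{"bo":81,"iwv":27,"lkc":37,"w":16},"q":76,"sqr":31,"zu":{"m":45,"vdo":23,"vpd":89}},"zw":1}
After op 16 (add /d/z 64): {"bug":[{"l":57,"rc":50,"t":51,"tk":45},[56,53,46,91],64,[10,57,65,13,4],88,30],"d":{"c":{"kkm":11,"l":22,"s":99},"gfx":{"gik":70,"rr":84,"utl":73},"mb":{"bo":81,"iwv":27,"lkc":37,"w":16},"q":76,"sqr":31,"z":64,"zu":{"m":45,"vdo":23,"vpd":89}},"zw":1}

Answer: {"bug":[{"l":57,"rc":50,"t":51,"tk":45},[56,53,46,91],64,[10,57,65,13,4],88,30],"d":{"c":{"kkm":11,"l":22,"s":99},"gfx":{"gik":70,"rr":84,"utl":73},"mb":{"bo":81,"iwv":27,"lkc":37,"w":16},"q":76,"sqr":31,"z":64,"zu":{"m":45,"vdo":23,"vpd":89}},"zw":1}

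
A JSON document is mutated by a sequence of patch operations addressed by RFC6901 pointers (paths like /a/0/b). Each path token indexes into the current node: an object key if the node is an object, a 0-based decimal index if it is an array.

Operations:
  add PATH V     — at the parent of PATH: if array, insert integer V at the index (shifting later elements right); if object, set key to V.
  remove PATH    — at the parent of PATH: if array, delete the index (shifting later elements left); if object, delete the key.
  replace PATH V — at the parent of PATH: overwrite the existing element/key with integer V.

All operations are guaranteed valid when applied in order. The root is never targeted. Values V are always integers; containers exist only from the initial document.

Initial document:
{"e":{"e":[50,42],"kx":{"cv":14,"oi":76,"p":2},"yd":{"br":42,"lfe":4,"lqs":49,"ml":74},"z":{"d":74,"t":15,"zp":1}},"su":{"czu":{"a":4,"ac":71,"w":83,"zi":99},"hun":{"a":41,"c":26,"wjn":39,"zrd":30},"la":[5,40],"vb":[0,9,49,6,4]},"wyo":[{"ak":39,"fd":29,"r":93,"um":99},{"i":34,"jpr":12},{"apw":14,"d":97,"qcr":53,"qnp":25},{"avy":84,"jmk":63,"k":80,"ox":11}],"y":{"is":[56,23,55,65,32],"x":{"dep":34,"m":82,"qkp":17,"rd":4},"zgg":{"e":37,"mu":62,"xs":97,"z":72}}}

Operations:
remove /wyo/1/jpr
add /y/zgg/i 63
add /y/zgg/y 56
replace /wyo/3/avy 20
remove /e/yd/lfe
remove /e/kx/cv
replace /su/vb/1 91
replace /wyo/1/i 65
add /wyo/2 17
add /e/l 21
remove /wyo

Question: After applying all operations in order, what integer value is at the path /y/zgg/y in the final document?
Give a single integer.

Answer: 56

Derivation:
After op 1 (remove /wyo/1/jpr): {"e":{"e":[50,42],"kx":{"cv":14,"oi":76,"p":2},"yd":{"br":42,"lfe":4,"lqs":49,"ml":74},"z":{"d":74,"t":15,"zp":1}},"su":{"czu":{"a":4,"ac":71,"w":83,"zi":99},"hun":{"a":41,"c":26,"wjn":39,"zrd":30},"la":[5,40],"vb":[0,9,49,6,4]},"wyo":[{"ak":39,"fd":29,"r":93,"um":99},{"i":34},{"apw":14,"d":97,"qcr":53,"qnp":25},{"avy":84,"jmk":63,"k":80,"ox":11}],"y":{"is":[56,23,55,65,32],"x":{"dep":34,"m":82,"qkp":17,"rd":4},"zgg":{"e":37,"mu":62,"xs":97,"z":72}}}
After op 2 (add /y/zgg/i 63): {"e":{"e":[50,42],"kx":{"cv":14,"oi":76,"p":2},"yd":{"br":42,"lfe":4,"lqs":49,"ml":74},"z":{"d":74,"t":15,"zp":1}},"su":{"czu":{"a":4,"ac":71,"w":83,"zi":99},"hun":{"a":41,"c":26,"wjn":39,"zrd":30},"la":[5,40],"vb":[0,9,49,6,4]},"wyo":[{"ak":39,"fd":29,"r":93,"um":99},{"i":34},{"apw":14,"d":97,"qcr":53,"qnp":25},{"avy":84,"jmk":63,"k":80,"ox":11}],"y":{"is":[56,23,55,65,32],"x":{"dep":34,"m":82,"qkp":17,"rd":4},"zgg":{"e":37,"i":63,"mu":62,"xs":97,"z":72}}}
After op 3 (add /y/zgg/y 56): {"e":{"e":[50,42],"kx":{"cv":14,"oi":76,"p":2},"yd":{"br":42,"lfe":4,"lqs":49,"ml":74},"z":{"d":74,"t":15,"zp":1}},"su":{"czu":{"a":4,"ac":71,"w":83,"zi":99},"hun":{"a":41,"c":26,"wjn":39,"zrd":30},"la":[5,40],"vb":[0,9,49,6,4]},"wyo":[{"ak":39,"fd":29,"r":93,"um":99},{"i":34},{"apw":14,"d":97,"qcr":53,"qnp":25},{"avy":84,"jmk":63,"k":80,"ox":11}],"y":{"is":[56,23,55,65,32],"x":{"dep":34,"m":82,"qkp":17,"rd":4},"zgg":{"e":37,"i":63,"mu":62,"xs":97,"y":56,"z":72}}}
After op 4 (replace /wyo/3/avy 20): {"e":{"e":[50,42],"kx":{"cv":14,"oi":76,"p":2},"yd":{"br":42,"lfe":4,"lqs":49,"ml":74},"z":{"d":74,"t":15,"zp":1}},"su":{"czu":{"a":4,"ac":71,"w":83,"zi":99},"hun":{"a":41,"c":26,"wjn":39,"zrd":30},"la":[5,40],"vb":[0,9,49,6,4]},"wyo":[{"ak":39,"fd":29,"r":93,"um":99},{"i":34},{"apw":14,"d":97,"qcr":53,"qnp":25},{"avy":20,"jmk":63,"k":80,"ox":11}],"y":{"is":[56,23,55,65,32],"x":{"dep":34,"m":82,"qkp":17,"rd":4},"zgg":{"e":37,"i":63,"mu":62,"xs":97,"y":56,"z":72}}}
After op 5 (remove /e/yd/lfe): {"e":{"e":[50,42],"kx":{"cv":14,"oi":76,"p":2},"yd":{"br":42,"lqs":49,"ml":74},"z":{"d":74,"t":15,"zp":1}},"su":{"czu":{"a":4,"ac":71,"w":83,"zi":99},"hun":{"a":41,"c":26,"wjn":39,"zrd":30},"la":[5,40],"vb":[0,9,49,6,4]},"wyo":[{"ak":39,"fd":29,"r":93,"um":99},{"i":34},{"apw":14,"d":97,"qcr":53,"qnp":25},{"avy":20,"jmk":63,"k":80,"ox":11}],"y":{"is":[56,23,55,65,32],"x":{"dep":34,"m":82,"qkp":17,"rd":4},"zgg":{"e":37,"i":63,"mu":62,"xs":97,"y":56,"z":72}}}
After op 6 (remove /e/kx/cv): {"e":{"e":[50,42],"kx":{"oi":76,"p":2},"yd":{"br":42,"lqs":49,"ml":74},"z":{"d":74,"t":15,"zp":1}},"su":{"czu":{"a":4,"ac":71,"w":83,"zi":99},"hun":{"a":41,"c":26,"wjn":39,"zrd":30},"la":[5,40],"vb":[0,9,49,6,4]},"wyo":[{"ak":39,"fd":29,"r":93,"um":99},{"i":34},{"apw":14,"d":97,"qcr":53,"qnp":25},{"avy":20,"jmk":63,"k":80,"ox":11}],"y":{"is":[56,23,55,65,32],"x":{"dep":34,"m":82,"qkp":17,"rd":4},"zgg":{"e":37,"i":63,"mu":62,"xs":97,"y":56,"z":72}}}
After op 7 (replace /su/vb/1 91): {"e":{"e":[50,42],"kx":{"oi":76,"p":2},"yd":{"br":42,"lqs":49,"ml":74},"z":{"d":74,"t":15,"zp":1}},"su":{"czu":{"a":4,"ac":71,"w":83,"zi":99},"hun":{"a":41,"c":26,"wjn":39,"zrd":30},"la":[5,40],"vb":[0,91,49,6,4]},"wyo":[{"ak":39,"fd":29,"r":93,"um":99},{"i":34},{"apw":14,"d":97,"qcr":53,"qnp":25},{"avy":20,"jmk":63,"k":80,"ox":11}],"y":{"is":[56,23,55,65,32],"x":{"dep":34,"m":82,"qkp":17,"rd":4},"zgg":{"e":37,"i":63,"mu":62,"xs":97,"y":56,"z":72}}}
After op 8 (replace /wyo/1/i 65): {"e":{"e":[50,42],"kx":{"oi":76,"p":2},"yd":{"br":42,"lqs":49,"ml":74},"z":{"d":74,"t":15,"zp":1}},"su":{"czu":{"a":4,"ac":71,"w":83,"zi":99},"hun":{"a":41,"c":26,"wjn":39,"zrd":30},"la":[5,40],"vb":[0,91,49,6,4]},"wyo":[{"ak":39,"fd":29,"r":93,"um":99},{"i":65},{"apw":14,"d":97,"qcr":53,"qnp":25},{"avy":20,"jmk":63,"k":80,"ox":11}],"y":{"is":[56,23,55,65,32],"x":{"dep":34,"m":82,"qkp":17,"rd":4},"zgg":{"e":37,"i":63,"mu":62,"xs":97,"y":56,"z":72}}}
After op 9 (add /wyo/2 17): {"e":{"e":[50,42],"kx":{"oi":76,"p":2},"yd":{"br":42,"lqs":49,"ml":74},"z":{"d":74,"t":15,"zp":1}},"su":{"czu":{"a":4,"ac":71,"w":83,"zi":99},"hun":{"a":41,"c":26,"wjn":39,"zrd":30},"la":[5,40],"vb":[0,91,49,6,4]},"wyo":[{"ak":39,"fd":29,"r":93,"um":99},{"i":65},17,{"apw":14,"d":97,"qcr":53,"qnp":25},{"avy":20,"jmk":63,"k":80,"ox":11}],"y":{"is":[56,23,55,65,32],"x":{"dep":34,"m":82,"qkp":17,"rd":4},"zgg":{"e":37,"i":63,"mu":62,"xs":97,"y":56,"z":72}}}
After op 10 (add /e/l 21): {"e":{"e":[50,42],"kx":{"oi":76,"p":2},"l":21,"yd":{"br":42,"lqs":49,"ml":74},"z":{"d":74,"t":15,"zp":1}},"su":{"czu":{"a":4,"ac":71,"w":83,"zi":99},"hun":{"a":41,"c":26,"wjn":39,"zrd":30},"la":[5,40],"vb":[0,91,49,6,4]},"wyo":[{"ak":39,"fd":29,"r":93,"um":99},{"i":65},17,{"apw":14,"d":97,"qcr":53,"qnp":25},{"avy":20,"jmk":63,"k":80,"ox":11}],"y":{"is":[56,23,55,65,32],"x":{"dep":34,"m":82,"qkp":17,"rd":4},"zgg":{"e":37,"i":63,"mu":62,"xs":97,"y":56,"z":72}}}
After op 11 (remove /wyo): {"e":{"e":[50,42],"kx":{"oi":76,"p":2},"l":21,"yd":{"br":42,"lqs":49,"ml":74},"z":{"d":74,"t":15,"zp":1}},"su":{"czu":{"a":4,"ac":71,"w":83,"zi":99},"hun":{"a":41,"c":26,"wjn":39,"zrd":30},"la":[5,40],"vb":[0,91,49,6,4]},"y":{"is":[56,23,55,65,32],"x":{"dep":34,"m":82,"qkp":17,"rd":4},"zgg":{"e":37,"i":63,"mu":62,"xs":97,"y":56,"z":72}}}
Value at /y/zgg/y: 56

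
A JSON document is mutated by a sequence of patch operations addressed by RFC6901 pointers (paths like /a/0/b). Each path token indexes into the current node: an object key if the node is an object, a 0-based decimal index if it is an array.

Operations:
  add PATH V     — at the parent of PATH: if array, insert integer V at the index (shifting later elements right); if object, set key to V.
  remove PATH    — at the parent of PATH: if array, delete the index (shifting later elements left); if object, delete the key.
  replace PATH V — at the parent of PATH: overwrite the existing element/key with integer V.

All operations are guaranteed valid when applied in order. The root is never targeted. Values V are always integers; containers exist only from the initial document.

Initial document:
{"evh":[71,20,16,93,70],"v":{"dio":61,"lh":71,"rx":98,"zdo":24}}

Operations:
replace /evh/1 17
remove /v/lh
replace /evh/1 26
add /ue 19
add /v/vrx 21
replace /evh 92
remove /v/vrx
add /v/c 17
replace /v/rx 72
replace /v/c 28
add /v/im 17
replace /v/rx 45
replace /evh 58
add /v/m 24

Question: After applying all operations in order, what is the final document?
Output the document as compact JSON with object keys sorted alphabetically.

After op 1 (replace /evh/1 17): {"evh":[71,17,16,93,70],"v":{"dio":61,"lh":71,"rx":98,"zdo":24}}
After op 2 (remove /v/lh): {"evh":[71,17,16,93,70],"v":{"dio":61,"rx":98,"zdo":24}}
After op 3 (replace /evh/1 26): {"evh":[71,26,16,93,70],"v":{"dio":61,"rx":98,"zdo":24}}
After op 4 (add /ue 19): {"evh":[71,26,16,93,70],"ue":19,"v":{"dio":61,"rx":98,"zdo":24}}
After op 5 (add /v/vrx 21): {"evh":[71,26,16,93,70],"ue":19,"v":{"dio":61,"rx":98,"vrx":21,"zdo":24}}
After op 6 (replace /evh 92): {"evh":92,"ue":19,"v":{"dio":61,"rx":98,"vrx":21,"zdo":24}}
After op 7 (remove /v/vrx): {"evh":92,"ue":19,"v":{"dio":61,"rx":98,"zdo":24}}
After op 8 (add /v/c 17): {"evh":92,"ue":19,"v":{"c":17,"dio":61,"rx":98,"zdo":24}}
After op 9 (replace /v/rx 72): {"evh":92,"ue":19,"v":{"c":17,"dio":61,"rx":72,"zdo":24}}
After op 10 (replace /v/c 28): {"evh":92,"ue":19,"v":{"c":28,"dio":61,"rx":72,"zdo":24}}
After op 11 (add /v/im 17): {"evh":92,"ue":19,"v":{"c":28,"dio":61,"im":17,"rx":72,"zdo":24}}
After op 12 (replace /v/rx 45): {"evh":92,"ue":19,"v":{"c":28,"dio":61,"im":17,"rx":45,"zdo":24}}
After op 13 (replace /evh 58): {"evh":58,"ue":19,"v":{"c":28,"dio":61,"im":17,"rx":45,"zdo":24}}
After op 14 (add /v/m 24): {"evh":58,"ue":19,"v":{"c":28,"dio":61,"im":17,"m":24,"rx":45,"zdo":24}}

Answer: {"evh":58,"ue":19,"v":{"c":28,"dio":61,"im":17,"m":24,"rx":45,"zdo":24}}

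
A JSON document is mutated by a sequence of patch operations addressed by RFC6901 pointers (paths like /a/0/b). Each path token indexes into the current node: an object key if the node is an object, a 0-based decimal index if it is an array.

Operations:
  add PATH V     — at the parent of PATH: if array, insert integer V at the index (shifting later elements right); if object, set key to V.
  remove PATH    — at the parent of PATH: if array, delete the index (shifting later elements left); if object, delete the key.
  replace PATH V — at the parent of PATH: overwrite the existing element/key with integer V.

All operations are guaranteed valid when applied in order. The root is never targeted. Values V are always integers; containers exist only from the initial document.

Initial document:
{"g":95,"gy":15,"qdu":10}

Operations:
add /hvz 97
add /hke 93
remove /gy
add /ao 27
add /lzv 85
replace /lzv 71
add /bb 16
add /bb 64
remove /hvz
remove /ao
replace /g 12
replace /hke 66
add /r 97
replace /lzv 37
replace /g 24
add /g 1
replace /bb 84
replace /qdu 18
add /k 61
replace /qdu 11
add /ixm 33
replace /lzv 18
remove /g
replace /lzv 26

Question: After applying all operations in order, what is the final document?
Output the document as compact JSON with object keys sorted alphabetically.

After op 1 (add /hvz 97): {"g":95,"gy":15,"hvz":97,"qdu":10}
After op 2 (add /hke 93): {"g":95,"gy":15,"hke":93,"hvz":97,"qdu":10}
After op 3 (remove /gy): {"g":95,"hke":93,"hvz":97,"qdu":10}
After op 4 (add /ao 27): {"ao":27,"g":95,"hke":93,"hvz":97,"qdu":10}
After op 5 (add /lzv 85): {"ao":27,"g":95,"hke":93,"hvz":97,"lzv":85,"qdu":10}
After op 6 (replace /lzv 71): {"ao":27,"g":95,"hke":93,"hvz":97,"lzv":71,"qdu":10}
After op 7 (add /bb 16): {"ao":27,"bb":16,"g":95,"hke":93,"hvz":97,"lzv":71,"qdu":10}
After op 8 (add /bb 64): {"ao":27,"bb":64,"g":95,"hke":93,"hvz":97,"lzv":71,"qdu":10}
After op 9 (remove /hvz): {"ao":27,"bb":64,"g":95,"hke":93,"lzv":71,"qdu":10}
After op 10 (remove /ao): {"bb":64,"g":95,"hke":93,"lzv":71,"qdu":10}
After op 11 (replace /g 12): {"bb":64,"g":12,"hke":93,"lzv":71,"qdu":10}
After op 12 (replace /hke 66): {"bb":64,"g":12,"hke":66,"lzv":71,"qdu":10}
After op 13 (add /r 97): {"bb":64,"g":12,"hke":66,"lzv":71,"qdu":10,"r":97}
After op 14 (replace /lzv 37): {"bb":64,"g":12,"hke":66,"lzv":37,"qdu":10,"r":97}
After op 15 (replace /g 24): {"bb":64,"g":24,"hke":66,"lzv":37,"qdu":10,"r":97}
After op 16 (add /g 1): {"bb":64,"g":1,"hke":66,"lzv":37,"qdu":10,"r":97}
After op 17 (replace /bb 84): {"bb":84,"g":1,"hke":66,"lzv":37,"qdu":10,"r":97}
After op 18 (replace /qdu 18): {"bb":84,"g":1,"hke":66,"lzv":37,"qdu":18,"r":97}
After op 19 (add /k 61): {"bb":84,"g":1,"hke":66,"k":61,"lzv":37,"qdu":18,"r":97}
After op 20 (replace /qdu 11): {"bb":84,"g":1,"hke":66,"k":61,"lzv":37,"qdu":11,"r":97}
After op 21 (add /ixm 33): {"bb":84,"g":1,"hke":66,"ixm":33,"k":61,"lzv":37,"qdu":11,"r":97}
After op 22 (replace /lzv 18): {"bb":84,"g":1,"hke":66,"ixm":33,"k":61,"lzv":18,"qdu":11,"r":97}
After op 23 (remove /g): {"bb":84,"hke":66,"ixm":33,"k":61,"lzv":18,"qdu":11,"r":97}
After op 24 (replace /lzv 26): {"bb":84,"hke":66,"ixm":33,"k":61,"lzv":26,"qdu":11,"r":97}

Answer: {"bb":84,"hke":66,"ixm":33,"k":61,"lzv":26,"qdu":11,"r":97}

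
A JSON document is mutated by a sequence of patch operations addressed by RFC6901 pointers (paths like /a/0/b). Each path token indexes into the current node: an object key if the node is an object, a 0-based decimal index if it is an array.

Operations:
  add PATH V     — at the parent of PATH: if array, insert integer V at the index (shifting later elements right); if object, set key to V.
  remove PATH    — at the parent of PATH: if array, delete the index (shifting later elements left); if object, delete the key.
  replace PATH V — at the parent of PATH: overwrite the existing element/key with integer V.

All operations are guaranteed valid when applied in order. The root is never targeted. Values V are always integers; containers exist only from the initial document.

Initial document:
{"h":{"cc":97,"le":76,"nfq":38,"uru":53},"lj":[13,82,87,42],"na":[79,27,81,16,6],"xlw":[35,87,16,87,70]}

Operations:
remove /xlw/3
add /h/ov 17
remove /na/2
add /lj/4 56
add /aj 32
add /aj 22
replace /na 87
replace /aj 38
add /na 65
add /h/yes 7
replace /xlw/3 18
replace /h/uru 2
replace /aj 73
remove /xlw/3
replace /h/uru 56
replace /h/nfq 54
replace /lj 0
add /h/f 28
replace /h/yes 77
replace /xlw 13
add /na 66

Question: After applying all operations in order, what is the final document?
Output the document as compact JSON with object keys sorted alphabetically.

Answer: {"aj":73,"h":{"cc":97,"f":28,"le":76,"nfq":54,"ov":17,"uru":56,"yes":77},"lj":0,"na":66,"xlw":13}

Derivation:
After op 1 (remove /xlw/3): {"h":{"cc":97,"le":76,"nfq":38,"uru":53},"lj":[13,82,87,42],"na":[79,27,81,16,6],"xlw":[35,87,16,70]}
After op 2 (add /h/ov 17): {"h":{"cc":97,"le":76,"nfq":38,"ov":17,"uru":53},"lj":[13,82,87,42],"na":[79,27,81,16,6],"xlw":[35,87,16,70]}
After op 3 (remove /na/2): {"h":{"cc":97,"le":76,"nfq":38,"ov":17,"uru":53},"lj":[13,82,87,42],"na":[79,27,16,6],"xlw":[35,87,16,70]}
After op 4 (add /lj/4 56): {"h":{"cc":97,"le":76,"nfq":38,"ov":17,"uru":53},"lj":[13,82,87,42,56],"na":[79,27,16,6],"xlw":[35,87,16,70]}
After op 5 (add /aj 32): {"aj":32,"h":{"cc":97,"le":76,"nfq":38,"ov":17,"uru":53},"lj":[13,82,87,42,56],"na":[79,27,16,6],"xlw":[35,87,16,70]}
After op 6 (add /aj 22): {"aj":22,"h":{"cc":97,"le":76,"nfq":38,"ov":17,"uru":53},"lj":[13,82,87,42,56],"na":[79,27,16,6],"xlw":[35,87,16,70]}
After op 7 (replace /na 87): {"aj":22,"h":{"cc":97,"le":76,"nfq":38,"ov":17,"uru":53},"lj":[13,82,87,42,56],"na":87,"xlw":[35,87,16,70]}
After op 8 (replace /aj 38): {"aj":38,"h":{"cc":97,"le":76,"nfq":38,"ov":17,"uru":53},"lj":[13,82,87,42,56],"na":87,"xlw":[35,87,16,70]}
After op 9 (add /na 65): {"aj":38,"h":{"cc":97,"le":76,"nfq":38,"ov":17,"uru":53},"lj":[13,82,87,42,56],"na":65,"xlw":[35,87,16,70]}
After op 10 (add /h/yes 7): {"aj":38,"h":{"cc":97,"le":76,"nfq":38,"ov":17,"uru":53,"yes":7},"lj":[13,82,87,42,56],"na":65,"xlw":[35,87,16,70]}
After op 11 (replace /xlw/3 18): {"aj":38,"h":{"cc":97,"le":76,"nfq":38,"ov":17,"uru":53,"yes":7},"lj":[13,82,87,42,56],"na":65,"xlw":[35,87,16,18]}
After op 12 (replace /h/uru 2): {"aj":38,"h":{"cc":97,"le":76,"nfq":38,"ov":17,"uru":2,"yes":7},"lj":[13,82,87,42,56],"na":65,"xlw":[35,87,16,18]}
After op 13 (replace /aj 73): {"aj":73,"h":{"cc":97,"le":76,"nfq":38,"ov":17,"uru":2,"yes":7},"lj":[13,82,87,42,56],"na":65,"xlw":[35,87,16,18]}
After op 14 (remove /xlw/3): {"aj":73,"h":{"cc":97,"le":76,"nfq":38,"ov":17,"uru":2,"yes":7},"lj":[13,82,87,42,56],"na":65,"xlw":[35,87,16]}
After op 15 (replace /h/uru 56): {"aj":73,"h":{"cc":97,"le":76,"nfq":38,"ov":17,"uru":56,"yes":7},"lj":[13,82,87,42,56],"na":65,"xlw":[35,87,16]}
After op 16 (replace /h/nfq 54): {"aj":73,"h":{"cc":97,"le":76,"nfq":54,"ov":17,"uru":56,"yes":7},"lj":[13,82,87,42,56],"na":65,"xlw":[35,87,16]}
After op 17 (replace /lj 0): {"aj":73,"h":{"cc":97,"le":76,"nfq":54,"ov":17,"uru":56,"yes":7},"lj":0,"na":65,"xlw":[35,87,16]}
After op 18 (add /h/f 28): {"aj":73,"h":{"cc":97,"f":28,"le":76,"nfq":54,"ov":17,"uru":56,"yes":7},"lj":0,"na":65,"xlw":[35,87,16]}
After op 19 (replace /h/yes 77): {"aj":73,"h":{"cc":97,"f":28,"le":76,"nfq":54,"ov":17,"uru":56,"yes":77},"lj":0,"na":65,"xlw":[35,87,16]}
After op 20 (replace /xlw 13): {"aj":73,"h":{"cc":97,"f":28,"le":76,"nfq":54,"ov":17,"uru":56,"yes":77},"lj":0,"na":65,"xlw":13}
After op 21 (add /na 66): {"aj":73,"h":{"cc":97,"f":28,"le":76,"nfq":54,"ov":17,"uru":56,"yes":77},"lj":0,"na":66,"xlw":13}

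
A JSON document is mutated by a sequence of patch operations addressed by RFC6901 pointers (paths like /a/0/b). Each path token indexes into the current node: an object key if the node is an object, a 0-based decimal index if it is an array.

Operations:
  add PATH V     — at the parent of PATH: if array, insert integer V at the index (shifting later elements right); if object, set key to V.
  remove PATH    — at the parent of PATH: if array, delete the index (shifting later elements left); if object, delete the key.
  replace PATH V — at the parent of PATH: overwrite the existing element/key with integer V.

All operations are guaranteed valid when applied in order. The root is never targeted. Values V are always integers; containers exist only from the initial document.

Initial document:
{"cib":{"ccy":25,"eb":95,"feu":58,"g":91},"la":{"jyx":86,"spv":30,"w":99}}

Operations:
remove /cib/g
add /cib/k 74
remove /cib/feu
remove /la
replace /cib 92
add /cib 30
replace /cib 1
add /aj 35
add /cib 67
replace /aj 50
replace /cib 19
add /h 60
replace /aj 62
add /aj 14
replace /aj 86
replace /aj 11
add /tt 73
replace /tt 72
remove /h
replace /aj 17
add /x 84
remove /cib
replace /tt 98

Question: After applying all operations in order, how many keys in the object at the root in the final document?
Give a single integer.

After op 1 (remove /cib/g): {"cib":{"ccy":25,"eb":95,"feu":58},"la":{"jyx":86,"spv":30,"w":99}}
After op 2 (add /cib/k 74): {"cib":{"ccy":25,"eb":95,"feu":58,"k":74},"la":{"jyx":86,"spv":30,"w":99}}
After op 3 (remove /cib/feu): {"cib":{"ccy":25,"eb":95,"k":74},"la":{"jyx":86,"spv":30,"w":99}}
After op 4 (remove /la): {"cib":{"ccy":25,"eb":95,"k":74}}
After op 5 (replace /cib 92): {"cib":92}
After op 6 (add /cib 30): {"cib":30}
After op 7 (replace /cib 1): {"cib":1}
After op 8 (add /aj 35): {"aj":35,"cib":1}
After op 9 (add /cib 67): {"aj":35,"cib":67}
After op 10 (replace /aj 50): {"aj":50,"cib":67}
After op 11 (replace /cib 19): {"aj":50,"cib":19}
After op 12 (add /h 60): {"aj":50,"cib":19,"h":60}
After op 13 (replace /aj 62): {"aj":62,"cib":19,"h":60}
After op 14 (add /aj 14): {"aj":14,"cib":19,"h":60}
After op 15 (replace /aj 86): {"aj":86,"cib":19,"h":60}
After op 16 (replace /aj 11): {"aj":11,"cib":19,"h":60}
After op 17 (add /tt 73): {"aj":11,"cib":19,"h":60,"tt":73}
After op 18 (replace /tt 72): {"aj":11,"cib":19,"h":60,"tt":72}
After op 19 (remove /h): {"aj":11,"cib":19,"tt":72}
After op 20 (replace /aj 17): {"aj":17,"cib":19,"tt":72}
After op 21 (add /x 84): {"aj":17,"cib":19,"tt":72,"x":84}
After op 22 (remove /cib): {"aj":17,"tt":72,"x":84}
After op 23 (replace /tt 98): {"aj":17,"tt":98,"x":84}
Size at the root: 3

Answer: 3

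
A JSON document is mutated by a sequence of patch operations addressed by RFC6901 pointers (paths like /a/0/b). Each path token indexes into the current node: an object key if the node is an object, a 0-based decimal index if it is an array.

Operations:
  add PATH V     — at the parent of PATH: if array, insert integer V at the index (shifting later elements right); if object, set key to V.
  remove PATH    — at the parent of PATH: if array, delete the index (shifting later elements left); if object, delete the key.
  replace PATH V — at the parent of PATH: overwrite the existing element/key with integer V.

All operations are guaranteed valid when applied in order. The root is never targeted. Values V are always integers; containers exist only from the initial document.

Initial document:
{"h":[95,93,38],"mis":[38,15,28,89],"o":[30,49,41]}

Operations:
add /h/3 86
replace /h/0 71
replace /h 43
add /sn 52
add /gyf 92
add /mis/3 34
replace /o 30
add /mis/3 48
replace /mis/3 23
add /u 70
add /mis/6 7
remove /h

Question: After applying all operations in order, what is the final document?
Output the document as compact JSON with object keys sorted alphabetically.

After op 1 (add /h/3 86): {"h":[95,93,38,86],"mis":[38,15,28,89],"o":[30,49,41]}
After op 2 (replace /h/0 71): {"h":[71,93,38,86],"mis":[38,15,28,89],"o":[30,49,41]}
After op 3 (replace /h 43): {"h":43,"mis":[38,15,28,89],"o":[30,49,41]}
After op 4 (add /sn 52): {"h":43,"mis":[38,15,28,89],"o":[30,49,41],"sn":52}
After op 5 (add /gyf 92): {"gyf":92,"h":43,"mis":[38,15,28,89],"o":[30,49,41],"sn":52}
After op 6 (add /mis/3 34): {"gyf":92,"h":43,"mis":[38,15,28,34,89],"o":[30,49,41],"sn":52}
After op 7 (replace /o 30): {"gyf":92,"h":43,"mis":[38,15,28,34,89],"o":30,"sn":52}
After op 8 (add /mis/3 48): {"gyf":92,"h":43,"mis":[38,15,28,48,34,89],"o":30,"sn":52}
After op 9 (replace /mis/3 23): {"gyf":92,"h":43,"mis":[38,15,28,23,34,89],"o":30,"sn":52}
After op 10 (add /u 70): {"gyf":92,"h":43,"mis":[38,15,28,23,34,89],"o":30,"sn":52,"u":70}
After op 11 (add /mis/6 7): {"gyf":92,"h":43,"mis":[38,15,28,23,34,89,7],"o":30,"sn":52,"u":70}
After op 12 (remove /h): {"gyf":92,"mis":[38,15,28,23,34,89,7],"o":30,"sn":52,"u":70}

Answer: {"gyf":92,"mis":[38,15,28,23,34,89,7],"o":30,"sn":52,"u":70}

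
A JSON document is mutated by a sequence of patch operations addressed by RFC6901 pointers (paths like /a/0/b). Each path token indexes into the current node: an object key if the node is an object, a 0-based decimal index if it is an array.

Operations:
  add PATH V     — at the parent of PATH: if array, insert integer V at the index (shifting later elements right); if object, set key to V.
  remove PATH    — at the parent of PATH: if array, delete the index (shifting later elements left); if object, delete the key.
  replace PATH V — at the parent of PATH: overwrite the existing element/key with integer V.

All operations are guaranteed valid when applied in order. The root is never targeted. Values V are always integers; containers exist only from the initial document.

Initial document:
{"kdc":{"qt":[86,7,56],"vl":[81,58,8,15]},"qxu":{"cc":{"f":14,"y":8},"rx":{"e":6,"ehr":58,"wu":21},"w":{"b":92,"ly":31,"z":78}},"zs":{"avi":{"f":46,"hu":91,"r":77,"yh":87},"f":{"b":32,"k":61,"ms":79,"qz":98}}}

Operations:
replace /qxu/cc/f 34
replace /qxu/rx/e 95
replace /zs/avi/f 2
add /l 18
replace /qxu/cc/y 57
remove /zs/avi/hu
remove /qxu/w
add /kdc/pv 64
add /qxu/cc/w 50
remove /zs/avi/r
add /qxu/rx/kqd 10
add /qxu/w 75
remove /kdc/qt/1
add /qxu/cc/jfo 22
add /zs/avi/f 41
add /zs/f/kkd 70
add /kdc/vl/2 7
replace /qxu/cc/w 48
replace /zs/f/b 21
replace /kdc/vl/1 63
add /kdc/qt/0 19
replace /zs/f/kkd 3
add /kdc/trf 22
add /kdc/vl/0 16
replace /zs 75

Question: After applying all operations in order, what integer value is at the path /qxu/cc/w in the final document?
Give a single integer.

After op 1 (replace /qxu/cc/f 34): {"kdc":{"qt":[86,7,56],"vl":[81,58,8,15]},"qxu":{"cc":{"f":34,"y":8},"rx":{"e":6,"ehr":58,"wu":21},"w":{"b":92,"ly":31,"z":78}},"zs":{"avi":{"f":46,"hu":91,"r":77,"yh":87},"f":{"b":32,"k":61,"ms":79,"qz":98}}}
After op 2 (replace /qxu/rx/e 95): {"kdc":{"qt":[86,7,56],"vl":[81,58,8,15]},"qxu":{"cc":{"f":34,"y":8},"rx":{"e":95,"ehr":58,"wu":21},"w":{"b":92,"ly":31,"z":78}},"zs":{"avi":{"f":46,"hu":91,"r":77,"yh":87},"f":{"b":32,"k":61,"ms":79,"qz":98}}}
After op 3 (replace /zs/avi/f 2): {"kdc":{"qt":[86,7,56],"vl":[81,58,8,15]},"qxu":{"cc":{"f":34,"y":8},"rx":{"e":95,"ehr":58,"wu":21},"w":{"b":92,"ly":31,"z":78}},"zs":{"avi":{"f":2,"hu":91,"r":77,"yh":87},"f":{"b":32,"k":61,"ms":79,"qz":98}}}
After op 4 (add /l 18): {"kdc":{"qt":[86,7,56],"vl":[81,58,8,15]},"l":18,"qxu":{"cc":{"f":34,"y":8},"rx":{"e":95,"ehr":58,"wu":21},"w":{"b":92,"ly":31,"z":78}},"zs":{"avi":{"f":2,"hu":91,"r":77,"yh":87},"f":{"b":32,"k":61,"ms":79,"qz":98}}}
After op 5 (replace /qxu/cc/y 57): {"kdc":{"qt":[86,7,56],"vl":[81,58,8,15]},"l":18,"qxu":{"cc":{"f":34,"y":57},"rx":{"e":95,"ehr":58,"wu":21},"w":{"b":92,"ly":31,"z":78}},"zs":{"avi":{"f":2,"hu":91,"r":77,"yh":87},"f":{"b":32,"k":61,"ms":79,"qz":98}}}
After op 6 (remove /zs/avi/hu): {"kdc":{"qt":[86,7,56],"vl":[81,58,8,15]},"l":18,"qxu":{"cc":{"f":34,"y":57},"rx":{"e":95,"ehr":58,"wu":21},"w":{"b":92,"ly":31,"z":78}},"zs":{"avi":{"f":2,"r":77,"yh":87},"f":{"b":32,"k":61,"ms":79,"qz":98}}}
After op 7 (remove /qxu/w): {"kdc":{"qt":[86,7,56],"vl":[81,58,8,15]},"l":18,"qxu":{"cc":{"f":34,"y":57},"rx":{"e":95,"ehr":58,"wu":21}},"zs":{"avi":{"f":2,"r":77,"yh":87},"f":{"b":32,"k":61,"ms":79,"qz":98}}}
After op 8 (add /kdc/pv 64): {"kdc":{"pv":64,"qt":[86,7,56],"vl":[81,58,8,15]},"l":18,"qxu":{"cc":{"f":34,"y":57},"rx":{"e":95,"ehr":58,"wu":21}},"zs":{"avi":{"f":2,"r":77,"yh":87},"f":{"b":32,"k":61,"ms":79,"qz":98}}}
After op 9 (add /qxu/cc/w 50): {"kdc":{"pv":64,"qt":[86,7,56],"vl":[81,58,8,15]},"l":18,"qxu":{"cc":{"f":34,"w":50,"y":57},"rx":{"e":95,"ehr":58,"wu":21}},"zs":{"avi":{"f":2,"r":77,"yh":87},"f":{"b":32,"k":61,"ms":79,"qz":98}}}
After op 10 (remove /zs/avi/r): {"kdc":{"pv":64,"qt":[86,7,56],"vl":[81,58,8,15]},"l":18,"qxu":{"cc":{"f":34,"w":50,"y":57},"rx":{"e":95,"ehr":58,"wu":21}},"zs":{"avi":{"f":2,"yh":87},"f":{"b":32,"k":61,"ms":79,"qz":98}}}
After op 11 (add /qxu/rx/kqd 10): {"kdc":{"pv":64,"qt":[86,7,56],"vl":[81,58,8,15]},"l":18,"qxu":{"cc":{"f":34,"w":50,"y":57},"rx":{"e":95,"ehr":58,"kqd":10,"wu":21}},"zs":{"avi":{"f":2,"yh":87},"f":{"b":32,"k":61,"ms":79,"qz":98}}}
After op 12 (add /qxu/w 75): {"kdc":{"pv":64,"qt":[86,7,56],"vl":[81,58,8,15]},"l":18,"qxu":{"cc":{"f":34,"w":50,"y":57},"rx":{"e":95,"ehr":58,"kqd":10,"wu":21},"w":75},"zs":{"avi":{"f":2,"yh":87},"f":{"b":32,"k":61,"ms":79,"qz":98}}}
After op 13 (remove /kdc/qt/1): {"kdc":{"pv":64,"qt":[86,56],"vl":[81,58,8,15]},"l":18,"qxu":{"cc":{"f":34,"w":50,"y":57},"rx":{"e":95,"ehr":58,"kqd":10,"wu":21},"w":75},"zs":{"avi":{"f":2,"yh":87},"f":{"b":32,"k":61,"ms":79,"qz":98}}}
After op 14 (add /qxu/cc/jfo 22): {"kdc":{"pv":64,"qt":[86,56],"vl":[81,58,8,15]},"l":18,"qxu":{"cc":{"f":34,"jfo":22,"w":50,"y":57},"rx":{"e":95,"ehr":58,"kqd":10,"wu":21},"w":75},"zs":{"avi":{"f":2,"yh":87},"f":{"b":32,"k":61,"ms":79,"qz":98}}}
After op 15 (add /zs/avi/f 41): {"kdc":{"pv":64,"qt":[86,56],"vl":[81,58,8,15]},"l":18,"qxu":{"cc":{"f":34,"jfo":22,"w":50,"y":57},"rx":{"e":95,"ehr":58,"kqd":10,"wu":21},"w":75},"zs":{"avi":{"f":41,"yh":87},"f":{"b":32,"k":61,"ms":79,"qz":98}}}
After op 16 (add /zs/f/kkd 70): {"kdc":{"pv":64,"qt":[86,56],"vl":[81,58,8,15]},"l":18,"qxu":{"cc":{"f":34,"jfo":22,"w":50,"y":57},"rx":{"e":95,"ehr":58,"kqd":10,"wu":21},"w":75},"zs":{"avi":{"f":41,"yh":87},"f":{"b":32,"k":61,"kkd":70,"ms":79,"qz":98}}}
After op 17 (add /kdc/vl/2 7): {"kdc":{"pv":64,"qt":[86,56],"vl":[81,58,7,8,15]},"l":18,"qxu":{"cc":{"f":34,"jfo":22,"w":50,"y":57},"rx":{"e":95,"ehr":58,"kqd":10,"wu":21},"w":75},"zs":{"avi":{"f":41,"yh":87},"f":{"b":32,"k":61,"kkd":70,"ms":79,"qz":98}}}
After op 18 (replace /qxu/cc/w 48): {"kdc":{"pv":64,"qt":[86,56],"vl":[81,58,7,8,15]},"l":18,"qxu":{"cc":{"f":34,"jfo":22,"w":48,"y":57},"rx":{"e":95,"ehr":58,"kqd":10,"wu":21},"w":75},"zs":{"avi":{"f":41,"yh":87},"f":{"b":32,"k":61,"kkd":70,"ms":79,"qz":98}}}
After op 19 (replace /zs/f/b 21): {"kdc":{"pv":64,"qt":[86,56],"vl":[81,58,7,8,15]},"l":18,"qxu":{"cc":{"f":34,"jfo":22,"w":48,"y":57},"rx":{"e":95,"ehr":58,"kqd":10,"wu":21},"w":75},"zs":{"avi":{"f":41,"yh":87},"f":{"b":21,"k":61,"kkd":70,"ms":79,"qz":98}}}
After op 20 (replace /kdc/vl/1 63): {"kdc":{"pv":64,"qt":[86,56],"vl":[81,63,7,8,15]},"l":18,"qxu":{"cc":{"f":34,"jfo":22,"w":48,"y":57},"rx":{"e":95,"ehr":58,"kqd":10,"wu":21},"w":75},"zs":{"avi":{"f":41,"yh":87},"f":{"b":21,"k":61,"kkd":70,"ms":79,"qz":98}}}
After op 21 (add /kdc/qt/0 19): {"kdc":{"pv":64,"qt":[19,86,56],"vl":[81,63,7,8,15]},"l":18,"qxu":{"cc":{"f":34,"jfo":22,"w":48,"y":57},"rx":{"e":95,"ehr":58,"kqd":10,"wu":21},"w":75},"zs":{"avi":{"f":41,"yh":87},"f":{"b":21,"k":61,"kkd":70,"ms":79,"qz":98}}}
After op 22 (replace /zs/f/kkd 3): {"kdc":{"pv":64,"qt":[19,86,56],"vl":[81,63,7,8,15]},"l":18,"qxu":{"cc":{"f":34,"jfo":22,"w":48,"y":57},"rx":{"e":95,"ehr":58,"kqd":10,"wu":21},"w":75},"zs":{"avi":{"f":41,"yh":87},"f":{"b":21,"k":61,"kkd":3,"ms":79,"qz":98}}}
After op 23 (add /kdc/trf 22): {"kdc":{"pv":64,"qt":[19,86,56],"trf":22,"vl":[81,63,7,8,15]},"l":18,"qxu":{"cc":{"f":34,"jfo":22,"w":48,"y":57},"rx":{"e":95,"ehr":58,"kqd":10,"wu":21},"w":75},"zs":{"avi":{"f":41,"yh":87},"f":{"b":21,"k":61,"kkd":3,"ms":79,"qz":98}}}
After op 24 (add /kdc/vl/0 16): {"kdc":{"pv":64,"qt":[19,86,56],"trf":22,"vl":[16,81,63,7,8,15]},"l":18,"qxu":{"cc":{"f":34,"jfo":22,"w":48,"y":57},"rx":{"e":95,"ehr":58,"kqd":10,"wu":21},"w":75},"zs":{"avi":{"f":41,"yh":87},"f":{"b":21,"k":61,"kkd":3,"ms":79,"qz":98}}}
After op 25 (replace /zs 75): {"kdc":{"pv":64,"qt":[19,86,56],"trf":22,"vl":[16,81,63,7,8,15]},"l":18,"qxu":{"cc":{"f":34,"jfo":22,"w":48,"y":57},"rx":{"e":95,"ehr":58,"kqd":10,"wu":21},"w":75},"zs":75}
Value at /qxu/cc/w: 48

Answer: 48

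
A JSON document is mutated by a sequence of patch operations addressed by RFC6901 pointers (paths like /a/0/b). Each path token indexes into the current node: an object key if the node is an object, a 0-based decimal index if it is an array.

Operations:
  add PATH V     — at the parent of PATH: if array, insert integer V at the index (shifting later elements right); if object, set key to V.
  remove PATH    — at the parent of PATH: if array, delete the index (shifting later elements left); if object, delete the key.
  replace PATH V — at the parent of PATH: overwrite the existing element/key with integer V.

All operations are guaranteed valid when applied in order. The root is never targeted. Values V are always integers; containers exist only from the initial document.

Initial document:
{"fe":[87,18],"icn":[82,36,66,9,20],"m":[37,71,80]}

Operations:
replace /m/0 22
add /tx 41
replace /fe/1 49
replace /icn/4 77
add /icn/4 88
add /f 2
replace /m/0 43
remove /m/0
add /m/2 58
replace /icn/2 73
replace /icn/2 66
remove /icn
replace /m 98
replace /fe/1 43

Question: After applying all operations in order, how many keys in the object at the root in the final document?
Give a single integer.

After op 1 (replace /m/0 22): {"fe":[87,18],"icn":[82,36,66,9,20],"m":[22,71,80]}
After op 2 (add /tx 41): {"fe":[87,18],"icn":[82,36,66,9,20],"m":[22,71,80],"tx":41}
After op 3 (replace /fe/1 49): {"fe":[87,49],"icn":[82,36,66,9,20],"m":[22,71,80],"tx":41}
After op 4 (replace /icn/4 77): {"fe":[87,49],"icn":[82,36,66,9,77],"m":[22,71,80],"tx":41}
After op 5 (add /icn/4 88): {"fe":[87,49],"icn":[82,36,66,9,88,77],"m":[22,71,80],"tx":41}
After op 6 (add /f 2): {"f":2,"fe":[87,49],"icn":[82,36,66,9,88,77],"m":[22,71,80],"tx":41}
After op 7 (replace /m/0 43): {"f":2,"fe":[87,49],"icn":[82,36,66,9,88,77],"m":[43,71,80],"tx":41}
After op 8 (remove /m/0): {"f":2,"fe":[87,49],"icn":[82,36,66,9,88,77],"m":[71,80],"tx":41}
After op 9 (add /m/2 58): {"f":2,"fe":[87,49],"icn":[82,36,66,9,88,77],"m":[71,80,58],"tx":41}
After op 10 (replace /icn/2 73): {"f":2,"fe":[87,49],"icn":[82,36,73,9,88,77],"m":[71,80,58],"tx":41}
After op 11 (replace /icn/2 66): {"f":2,"fe":[87,49],"icn":[82,36,66,9,88,77],"m":[71,80,58],"tx":41}
After op 12 (remove /icn): {"f":2,"fe":[87,49],"m":[71,80,58],"tx":41}
After op 13 (replace /m 98): {"f":2,"fe":[87,49],"m":98,"tx":41}
After op 14 (replace /fe/1 43): {"f":2,"fe":[87,43],"m":98,"tx":41}
Size at the root: 4

Answer: 4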